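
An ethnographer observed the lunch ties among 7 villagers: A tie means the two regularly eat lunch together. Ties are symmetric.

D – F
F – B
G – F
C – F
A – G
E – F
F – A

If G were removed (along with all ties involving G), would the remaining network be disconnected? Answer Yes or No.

No

Even without G, every remaining node can still reach every other (the residual graph is connected), so G is not a cut vertex.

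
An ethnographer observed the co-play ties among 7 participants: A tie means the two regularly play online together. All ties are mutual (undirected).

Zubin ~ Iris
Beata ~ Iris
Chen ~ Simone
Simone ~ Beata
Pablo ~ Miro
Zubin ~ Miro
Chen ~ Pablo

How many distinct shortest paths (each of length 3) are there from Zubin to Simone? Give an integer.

1

The shortest distance is 3, and the only length-3 path is Zubin–Iris–Beata–Simone. So there is exactly 1 shortest path.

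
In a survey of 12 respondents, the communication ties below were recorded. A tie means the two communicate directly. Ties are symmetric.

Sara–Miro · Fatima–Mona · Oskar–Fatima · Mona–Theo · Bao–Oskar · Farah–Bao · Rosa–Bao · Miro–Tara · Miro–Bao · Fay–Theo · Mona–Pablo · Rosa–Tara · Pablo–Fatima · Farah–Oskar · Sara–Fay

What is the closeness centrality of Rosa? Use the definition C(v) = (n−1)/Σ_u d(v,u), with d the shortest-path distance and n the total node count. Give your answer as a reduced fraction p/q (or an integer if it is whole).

Distances from Rosa: Bao:1, Farah:2, Fatima:3, Fay:4, Miro:2, Mona:4, Oskar:2, Pablo:4, Sara:3, Tara:1, Theo:5. Sum = 31.
n = 12, so closeness = 11/31.

11/31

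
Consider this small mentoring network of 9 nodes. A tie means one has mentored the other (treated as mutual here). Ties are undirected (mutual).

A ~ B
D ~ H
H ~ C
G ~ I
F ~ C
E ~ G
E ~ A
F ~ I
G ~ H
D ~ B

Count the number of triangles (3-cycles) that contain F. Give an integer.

0

F's neighbors are C and I, but none of them are tied to each other, so no triangle contains F.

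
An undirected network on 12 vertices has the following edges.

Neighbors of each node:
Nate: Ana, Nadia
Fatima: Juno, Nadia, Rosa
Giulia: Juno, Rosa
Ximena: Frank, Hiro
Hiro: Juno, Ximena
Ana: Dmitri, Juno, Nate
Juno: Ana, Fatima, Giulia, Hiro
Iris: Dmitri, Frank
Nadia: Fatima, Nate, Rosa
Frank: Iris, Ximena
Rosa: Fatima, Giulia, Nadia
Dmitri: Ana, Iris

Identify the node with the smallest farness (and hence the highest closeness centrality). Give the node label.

Farness (sum of distances to all others) for each node — Ana:22, Dmitri:27, Fatima:25, Frank:34, Giulia:27, Hiro:25, Iris:32, Juno:20, Nadia:28, Nate:27, Rosa:31, Ximena:30.
The smallest farness is 20, for Juno, so Juno has the highest closeness.

Juno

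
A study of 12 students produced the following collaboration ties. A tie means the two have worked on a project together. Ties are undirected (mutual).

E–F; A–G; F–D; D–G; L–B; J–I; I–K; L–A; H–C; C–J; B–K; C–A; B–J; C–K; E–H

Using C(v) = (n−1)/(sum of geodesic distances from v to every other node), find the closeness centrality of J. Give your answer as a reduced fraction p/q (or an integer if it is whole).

Distances from J: A:2, B:1, C:1, D:4, E:3, F:4, G:3, H:2, I:1, K:2, L:2. Sum = 25.
n = 12, so closeness = 11/25.

11/25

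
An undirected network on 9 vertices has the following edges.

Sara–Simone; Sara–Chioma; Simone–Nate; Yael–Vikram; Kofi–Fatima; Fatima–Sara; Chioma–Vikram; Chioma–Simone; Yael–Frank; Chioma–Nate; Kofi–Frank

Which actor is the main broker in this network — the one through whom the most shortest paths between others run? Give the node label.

Unnormalized betweenness of each node: Chioma:10, Fatima:11/2, Frank:3, Kofi:7/2, Nate:0, Sara:15/2, Simone:3/2, Vikram:13/2, Yael:9/2.
Chioma has the largest value, 10, making it the main broker — the node through which the most shortest paths run.

Chioma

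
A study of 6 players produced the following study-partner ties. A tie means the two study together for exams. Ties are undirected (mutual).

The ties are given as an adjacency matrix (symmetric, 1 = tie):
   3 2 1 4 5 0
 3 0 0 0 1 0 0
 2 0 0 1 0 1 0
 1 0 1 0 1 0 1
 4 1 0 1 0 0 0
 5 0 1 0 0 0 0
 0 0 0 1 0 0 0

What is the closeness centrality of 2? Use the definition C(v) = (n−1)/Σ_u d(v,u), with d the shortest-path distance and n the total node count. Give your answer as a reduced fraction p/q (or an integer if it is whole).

5/9

Distances from 2: 0:2, 1:1, 3:3, 4:2, 5:1. Sum = 9.
n = 6, so closeness = 5/9.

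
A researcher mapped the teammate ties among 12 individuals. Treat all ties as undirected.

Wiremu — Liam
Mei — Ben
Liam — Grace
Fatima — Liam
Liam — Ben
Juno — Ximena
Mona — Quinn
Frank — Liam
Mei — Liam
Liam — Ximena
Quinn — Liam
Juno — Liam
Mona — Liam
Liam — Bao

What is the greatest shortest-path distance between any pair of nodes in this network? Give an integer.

2

Eccentricity of each node (its greatest distance to any other): Bao:2, Ben:2, Fatima:2, Frank:2, Grace:2, Juno:2, Liam:1, Mei:2, Mona:2, Quinn:2, Wiremu:2, Ximena:2.
The maximum eccentricity is 2, realized for instance by the pair Frank–Ben via Frank – Liam – Ben. So the diameter is 2.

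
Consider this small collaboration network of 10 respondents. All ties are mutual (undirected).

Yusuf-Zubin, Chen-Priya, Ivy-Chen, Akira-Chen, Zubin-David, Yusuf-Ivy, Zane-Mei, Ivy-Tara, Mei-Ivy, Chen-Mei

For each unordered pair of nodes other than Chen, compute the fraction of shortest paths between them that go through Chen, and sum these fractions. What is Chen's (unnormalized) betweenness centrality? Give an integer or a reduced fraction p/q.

Pairs whose geodesics pass through Chen — Tara–Akira: 1; Tara–Priya: 1; Mei–Akira: 1; Mei–Priya: 1; Ivy–Akira: 1; Ivy–Priya: 1; Akira–Zane: 1; Akira–Priya: 1; Akira–Yusuf: 1; Akira–Zubin: 1; Akira–David: 1; Zane–Priya: 1; Priya–Yusuf: 1; Priya–Zubin: 1 … (+1 more pairs).
All other pairs contribute 0.
Summing the contributions gives betweenness(Chen) = 15.

15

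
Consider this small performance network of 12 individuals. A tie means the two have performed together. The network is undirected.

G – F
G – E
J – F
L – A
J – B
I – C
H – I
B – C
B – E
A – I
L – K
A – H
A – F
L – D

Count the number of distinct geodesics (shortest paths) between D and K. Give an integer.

The shortest distance is 2, and the only length-2 path is D–L–K. So there is exactly 1 shortest path.

1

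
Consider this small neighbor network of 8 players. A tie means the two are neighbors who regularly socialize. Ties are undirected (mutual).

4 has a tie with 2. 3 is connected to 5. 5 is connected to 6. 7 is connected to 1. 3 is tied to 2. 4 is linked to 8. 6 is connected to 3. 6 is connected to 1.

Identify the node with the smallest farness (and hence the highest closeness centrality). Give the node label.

Farness (sum of distances to all others) for each node — 1:18, 2:15, 3:13, 4:19, 5:16, 6:14, 7:24, 8:25.
The smallest farness is 13, for 3, so 3 has the highest closeness.

3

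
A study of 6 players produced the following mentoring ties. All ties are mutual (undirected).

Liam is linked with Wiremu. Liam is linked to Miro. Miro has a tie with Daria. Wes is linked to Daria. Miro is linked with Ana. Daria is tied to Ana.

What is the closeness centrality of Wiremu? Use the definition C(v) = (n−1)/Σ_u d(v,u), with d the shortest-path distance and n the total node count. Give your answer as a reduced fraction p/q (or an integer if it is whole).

Distances from Wiremu: Ana:3, Daria:3, Liam:1, Miro:2, Wes:4. Sum = 13.
n = 6, so closeness = 5/13.

5/13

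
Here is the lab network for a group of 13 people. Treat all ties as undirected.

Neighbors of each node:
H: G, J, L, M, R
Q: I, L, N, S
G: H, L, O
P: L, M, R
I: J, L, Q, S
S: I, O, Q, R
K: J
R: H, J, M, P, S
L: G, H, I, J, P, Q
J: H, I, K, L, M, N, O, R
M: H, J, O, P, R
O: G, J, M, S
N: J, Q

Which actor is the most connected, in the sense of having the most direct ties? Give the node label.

J

Degrees — G:3, H:5, I:4, J:8, K:1, L:6, M:5, N:2, O:4, P:3, Q:4, R:5, S:4.
The maximum is 8, attained only by J.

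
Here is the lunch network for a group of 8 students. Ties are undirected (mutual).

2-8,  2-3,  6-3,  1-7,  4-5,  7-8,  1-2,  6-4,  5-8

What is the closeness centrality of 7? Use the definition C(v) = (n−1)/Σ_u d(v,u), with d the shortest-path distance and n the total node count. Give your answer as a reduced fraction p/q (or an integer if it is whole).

7/16

Distances from 7: 1:1, 2:2, 3:3, 4:3, 5:2, 6:4, 8:1. Sum = 16.
n = 8, so closeness = 7/16.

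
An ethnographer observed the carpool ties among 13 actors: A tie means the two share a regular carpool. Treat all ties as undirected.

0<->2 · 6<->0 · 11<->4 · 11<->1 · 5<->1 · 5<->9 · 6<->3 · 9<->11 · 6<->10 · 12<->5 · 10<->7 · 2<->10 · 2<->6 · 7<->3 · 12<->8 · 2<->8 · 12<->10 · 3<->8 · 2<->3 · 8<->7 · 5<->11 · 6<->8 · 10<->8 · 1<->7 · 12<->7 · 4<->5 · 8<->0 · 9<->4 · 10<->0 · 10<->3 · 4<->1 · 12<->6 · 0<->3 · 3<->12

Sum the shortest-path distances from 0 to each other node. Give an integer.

Distances from 0: 1:3, 2:1, 3:1, 4:4, 5:3, 6:1, 7:2, 8:1, 9:4, 10:1, 11:4, 12:2.
Sum = 3 + 1 + 1 + 4 + 3 + 1 + 2 + 1 + 4 + 1 + 4 + 2 = 27.

27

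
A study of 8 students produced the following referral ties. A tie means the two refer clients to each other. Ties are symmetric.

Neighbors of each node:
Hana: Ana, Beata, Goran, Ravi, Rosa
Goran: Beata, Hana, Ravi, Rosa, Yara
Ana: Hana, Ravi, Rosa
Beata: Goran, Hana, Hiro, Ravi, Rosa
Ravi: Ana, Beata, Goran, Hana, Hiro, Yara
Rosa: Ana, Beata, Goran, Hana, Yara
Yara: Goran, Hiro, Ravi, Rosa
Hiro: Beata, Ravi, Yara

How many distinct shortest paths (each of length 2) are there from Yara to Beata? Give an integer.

4

The shortest distance is 2. The length-2 paths are: Yara–Rosa–Beata; Yara–Ravi–Beata; Yara–Goran–Beata; Yara–Hiro–Beata.
That gives 4 distinct shortest paths.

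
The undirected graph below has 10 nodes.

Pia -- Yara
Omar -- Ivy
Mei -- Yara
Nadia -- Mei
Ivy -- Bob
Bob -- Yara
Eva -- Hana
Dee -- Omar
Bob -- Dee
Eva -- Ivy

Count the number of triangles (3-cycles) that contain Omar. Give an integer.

0

Omar's neighbors are Dee and Ivy, but none of them are tied to each other, so no triangle contains Omar.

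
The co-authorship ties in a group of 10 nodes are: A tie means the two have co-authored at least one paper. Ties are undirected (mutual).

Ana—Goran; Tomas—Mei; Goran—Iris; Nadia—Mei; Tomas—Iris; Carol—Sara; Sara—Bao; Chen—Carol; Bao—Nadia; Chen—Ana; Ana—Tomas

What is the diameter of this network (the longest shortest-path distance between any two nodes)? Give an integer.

5

Eccentricity of each node (its greatest distance to any other): Ana:4, Bao:5, Carol:4, Chen:4, Goran:5, Iris:5, Mei:4, Nadia:4, Sara:5, Tomas:4.
The maximum eccentricity is 5, realized for instance by the pair Sara–Iris via Sara – Carol – Chen – Ana – Tomas – Iris. So the diameter is 5.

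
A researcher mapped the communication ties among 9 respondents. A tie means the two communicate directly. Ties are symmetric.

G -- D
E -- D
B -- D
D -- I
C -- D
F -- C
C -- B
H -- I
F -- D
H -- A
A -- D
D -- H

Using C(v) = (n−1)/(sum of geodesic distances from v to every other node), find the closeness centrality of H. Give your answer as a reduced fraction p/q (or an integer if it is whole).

8/13

Distances from H: A:1, B:2, C:2, D:1, E:2, F:2, G:2, I:1. Sum = 13.
n = 9, so closeness = 8/13.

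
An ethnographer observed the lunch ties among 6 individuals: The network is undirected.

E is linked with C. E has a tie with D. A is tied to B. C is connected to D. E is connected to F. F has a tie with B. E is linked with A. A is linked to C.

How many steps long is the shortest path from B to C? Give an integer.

2

One shortest route is B – A – C, which uses 2 edges, and B and C are not directly tied, so nothing shorter exists. So d(B,C) = 2.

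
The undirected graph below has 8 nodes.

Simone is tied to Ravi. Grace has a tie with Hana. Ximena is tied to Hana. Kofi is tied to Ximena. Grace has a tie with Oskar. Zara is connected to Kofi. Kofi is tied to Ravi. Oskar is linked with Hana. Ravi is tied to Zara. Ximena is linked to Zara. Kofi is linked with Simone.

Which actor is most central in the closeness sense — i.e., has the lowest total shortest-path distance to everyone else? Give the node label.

Farness (sum of distances to all others) for each node — Grace:18, Hana:13, Kofi:12, Oskar:18, Ravi:16, Simone:17, Ximena:11, Zara:13.
The smallest farness is 11, for Ximena, so Ximena has the highest closeness.

Ximena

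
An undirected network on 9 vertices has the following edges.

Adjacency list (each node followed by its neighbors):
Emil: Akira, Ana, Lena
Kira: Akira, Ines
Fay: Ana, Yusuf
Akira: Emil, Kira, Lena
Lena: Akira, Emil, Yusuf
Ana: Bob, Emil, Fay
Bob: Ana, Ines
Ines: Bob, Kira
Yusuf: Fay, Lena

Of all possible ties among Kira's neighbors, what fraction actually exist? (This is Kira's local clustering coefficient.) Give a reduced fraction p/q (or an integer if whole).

Kira's neighbors: Akira and Ines (k = 2).
Possible neighbor pairs: C(2,2) = 1. Edges among them: none → e = 0.
Clustering(Kira) = 0/1.

0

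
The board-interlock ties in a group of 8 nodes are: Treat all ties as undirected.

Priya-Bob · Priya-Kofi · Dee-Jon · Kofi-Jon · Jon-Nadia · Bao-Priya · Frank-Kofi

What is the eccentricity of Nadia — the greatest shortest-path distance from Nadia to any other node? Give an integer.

4

Distances from Nadia: Bao:4, Bob:4, Dee:2, Frank:3, Jon:1, Kofi:2, Priya:3.
The largest is 4 (to Bao and Bob), so the eccentricity of Nadia is 4.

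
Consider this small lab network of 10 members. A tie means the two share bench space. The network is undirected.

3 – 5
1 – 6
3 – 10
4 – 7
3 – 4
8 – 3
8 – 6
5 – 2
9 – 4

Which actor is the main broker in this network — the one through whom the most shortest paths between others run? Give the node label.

3

Unnormalized betweenness of each node: 1:0, 2:0, 3:29, 4:15, 5:8, 6:8, 7:0, 8:14, 9:0, 10:0.
3 has the largest value, 29, making it the main broker — the node through which the most shortest paths run.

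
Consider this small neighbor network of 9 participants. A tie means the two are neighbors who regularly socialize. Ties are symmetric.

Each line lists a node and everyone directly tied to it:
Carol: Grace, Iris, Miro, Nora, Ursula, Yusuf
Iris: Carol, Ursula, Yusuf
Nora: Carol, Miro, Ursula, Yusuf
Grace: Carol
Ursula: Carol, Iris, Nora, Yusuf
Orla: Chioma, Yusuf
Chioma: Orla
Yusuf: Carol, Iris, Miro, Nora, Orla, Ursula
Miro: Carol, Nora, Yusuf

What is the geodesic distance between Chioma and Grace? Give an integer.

4

One shortest route is Chioma – Orla – Yusuf – Carol – Grace, which uses 4 edges, and at distance 3 from Chioma we only reach {Carol, Iris, Miro, Nora, Ursula}, which does not include Grace. So d(Chioma,Grace) = 4.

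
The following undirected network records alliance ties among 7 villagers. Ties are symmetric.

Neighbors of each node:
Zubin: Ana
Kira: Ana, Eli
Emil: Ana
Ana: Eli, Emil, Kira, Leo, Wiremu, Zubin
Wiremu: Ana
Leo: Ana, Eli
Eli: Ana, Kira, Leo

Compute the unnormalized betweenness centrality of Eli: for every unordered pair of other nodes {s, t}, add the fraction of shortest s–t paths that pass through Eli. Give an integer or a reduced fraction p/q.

Pairs whose geodesics pass through Eli — Kira–Leo: 1/2.
All other pairs contribute 0.
Summing the contributions gives betweenness(Eli) = 1/2.

1/2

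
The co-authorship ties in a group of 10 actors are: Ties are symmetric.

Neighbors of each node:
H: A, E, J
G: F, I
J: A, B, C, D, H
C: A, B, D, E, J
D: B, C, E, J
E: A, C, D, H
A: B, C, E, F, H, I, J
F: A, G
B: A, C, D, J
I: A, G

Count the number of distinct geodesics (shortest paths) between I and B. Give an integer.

The shortest distance is 2, and the only length-2 path is I–A–B. So there is exactly 1 shortest path.

1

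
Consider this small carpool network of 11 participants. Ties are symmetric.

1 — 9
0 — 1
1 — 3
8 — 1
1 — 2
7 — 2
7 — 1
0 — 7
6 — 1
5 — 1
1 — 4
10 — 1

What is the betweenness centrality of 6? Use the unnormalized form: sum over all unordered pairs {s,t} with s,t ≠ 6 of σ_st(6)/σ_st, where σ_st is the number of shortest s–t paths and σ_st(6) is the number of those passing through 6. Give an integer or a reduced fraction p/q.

No shortest path between any pair of other nodes passes through 6.
Summing the contributions gives betweenness(6) = 0.

0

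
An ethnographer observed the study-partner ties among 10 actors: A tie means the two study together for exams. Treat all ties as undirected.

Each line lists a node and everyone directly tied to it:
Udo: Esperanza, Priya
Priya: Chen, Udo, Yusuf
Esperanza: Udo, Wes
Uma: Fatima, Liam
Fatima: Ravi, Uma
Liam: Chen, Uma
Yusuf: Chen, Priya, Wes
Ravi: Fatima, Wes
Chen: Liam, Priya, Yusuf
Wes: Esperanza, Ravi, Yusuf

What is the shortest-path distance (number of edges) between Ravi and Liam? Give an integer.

One shortest route is Ravi – Fatima – Uma – Liam, which uses 3 edges, and at distance 2 from Ravi we only reach {Esperanza, Uma, Yusuf}, which does not include Liam. So d(Ravi,Liam) = 3.

3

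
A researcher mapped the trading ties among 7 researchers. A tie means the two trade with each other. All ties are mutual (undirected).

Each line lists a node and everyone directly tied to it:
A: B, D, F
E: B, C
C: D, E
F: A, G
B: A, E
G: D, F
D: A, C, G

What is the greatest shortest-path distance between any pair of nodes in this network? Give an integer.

Eccentricity of each node (its greatest distance to any other): A:2, B:3, C:3, D:2, E:3, F:3, G:3.
The maximum eccentricity is 3, realized for instance by the pair B–G via B – A – F – G. So the diameter is 3.

3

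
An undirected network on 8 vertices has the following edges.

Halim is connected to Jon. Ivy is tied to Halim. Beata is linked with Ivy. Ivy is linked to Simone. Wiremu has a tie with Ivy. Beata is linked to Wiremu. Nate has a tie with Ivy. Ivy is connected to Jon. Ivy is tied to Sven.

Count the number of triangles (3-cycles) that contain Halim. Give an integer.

Halim's neighbors: Ivy and Jon.
Neighbor pairs that are themselves tied: Halim–Ivy–Jon. Each forms one triangle with Halim, for 1 in total.

1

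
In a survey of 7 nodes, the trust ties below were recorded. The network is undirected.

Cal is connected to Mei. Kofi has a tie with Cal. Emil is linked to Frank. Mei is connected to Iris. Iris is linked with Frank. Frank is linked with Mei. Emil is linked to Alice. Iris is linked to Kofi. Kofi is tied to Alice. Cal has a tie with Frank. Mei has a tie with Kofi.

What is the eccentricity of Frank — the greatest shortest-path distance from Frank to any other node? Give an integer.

Distances from Frank: Alice:2, Cal:1, Emil:1, Iris:1, Kofi:2, Mei:1.
The largest is 2 (to Alice and Kofi), so the eccentricity of Frank is 2.

2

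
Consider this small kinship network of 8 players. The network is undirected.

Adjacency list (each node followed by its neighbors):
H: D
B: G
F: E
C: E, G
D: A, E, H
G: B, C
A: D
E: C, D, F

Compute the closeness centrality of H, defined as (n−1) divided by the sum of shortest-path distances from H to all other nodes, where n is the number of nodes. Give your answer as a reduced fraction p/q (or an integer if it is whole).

Distances from H: A:2, B:5, C:3, D:1, E:2, F:3, G:4. Sum = 20.
n = 8, so closeness = 7/20.

7/20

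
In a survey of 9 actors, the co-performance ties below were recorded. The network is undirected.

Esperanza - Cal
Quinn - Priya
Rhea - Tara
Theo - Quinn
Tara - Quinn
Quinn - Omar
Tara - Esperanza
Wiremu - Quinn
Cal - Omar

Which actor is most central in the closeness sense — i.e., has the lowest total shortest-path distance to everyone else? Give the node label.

Quinn

Farness (sum of distances to all others) for each node — Cal:18, Esperanza:17, Omar:15, Priya:18, Quinn:11, Rhea:20, Tara:13, Theo:18, Wiremu:18.
The smallest farness is 11, for Quinn, so Quinn has the highest closeness.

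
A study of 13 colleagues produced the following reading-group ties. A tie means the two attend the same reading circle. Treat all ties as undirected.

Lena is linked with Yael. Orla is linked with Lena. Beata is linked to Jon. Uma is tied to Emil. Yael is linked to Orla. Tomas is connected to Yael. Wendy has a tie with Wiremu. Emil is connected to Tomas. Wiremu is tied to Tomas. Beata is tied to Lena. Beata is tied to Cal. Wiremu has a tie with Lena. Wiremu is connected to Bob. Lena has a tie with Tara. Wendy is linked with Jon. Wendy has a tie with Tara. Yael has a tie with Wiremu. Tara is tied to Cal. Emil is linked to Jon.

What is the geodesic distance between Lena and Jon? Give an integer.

One shortest route is Lena – Beata – Jon, which uses 2 edges, and Lena and Jon are not directly tied, so nothing shorter exists. So d(Lena,Jon) = 2.

2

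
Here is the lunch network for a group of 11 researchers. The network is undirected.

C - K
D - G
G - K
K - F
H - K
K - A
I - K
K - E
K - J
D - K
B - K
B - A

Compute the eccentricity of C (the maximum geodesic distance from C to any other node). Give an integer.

2

Distances from C: A:2, B:2, D:2, E:2, F:2, G:2, H:2, I:2, J:2, K:1.
The largest is 2 (to D, H, G, B, E, F, I, A, and J), so the eccentricity of C is 2.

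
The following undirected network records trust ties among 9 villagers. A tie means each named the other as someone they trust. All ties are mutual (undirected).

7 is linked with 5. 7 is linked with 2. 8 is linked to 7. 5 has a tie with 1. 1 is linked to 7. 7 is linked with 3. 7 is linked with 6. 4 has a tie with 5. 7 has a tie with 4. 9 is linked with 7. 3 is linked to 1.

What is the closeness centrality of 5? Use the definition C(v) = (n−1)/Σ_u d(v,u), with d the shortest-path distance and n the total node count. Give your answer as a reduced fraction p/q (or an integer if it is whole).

Distances from 5: 1:1, 2:2, 3:2, 4:1, 6:2, 7:1, 8:2, 9:2. Sum = 13.
n = 9, so closeness = 8/13.

8/13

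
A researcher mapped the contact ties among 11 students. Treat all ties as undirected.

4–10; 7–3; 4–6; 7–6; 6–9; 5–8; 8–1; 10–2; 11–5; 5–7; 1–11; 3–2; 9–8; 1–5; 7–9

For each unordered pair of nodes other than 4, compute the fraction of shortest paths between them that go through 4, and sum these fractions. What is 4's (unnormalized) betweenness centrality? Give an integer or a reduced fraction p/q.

Pairs whose geodesics pass through 4 — 1–10: 2/3; 8–10: 1; 9–10: 1; 6–10: 1; 6–2: 1/2; 10–7: 1/2; 10–5: 1/2; 10–11: 1/2.
All other pairs contribute 0.
Summing the contributions gives betweenness(4) = 17/3.

17/3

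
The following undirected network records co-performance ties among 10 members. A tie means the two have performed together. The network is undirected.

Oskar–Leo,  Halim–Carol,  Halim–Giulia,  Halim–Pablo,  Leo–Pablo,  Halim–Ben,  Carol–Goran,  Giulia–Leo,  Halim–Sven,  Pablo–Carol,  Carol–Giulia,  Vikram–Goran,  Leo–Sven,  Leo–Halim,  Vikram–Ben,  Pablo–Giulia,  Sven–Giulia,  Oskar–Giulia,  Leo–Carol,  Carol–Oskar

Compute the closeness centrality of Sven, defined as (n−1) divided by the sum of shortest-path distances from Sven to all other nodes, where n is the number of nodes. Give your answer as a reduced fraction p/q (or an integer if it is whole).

Distances from Sven: Ben:2, Carol:2, Giulia:1, Goran:3, Halim:1, Leo:1, Oskar:2, Pablo:2, Vikram:3. Sum = 17.
n = 10, so closeness = 9/17.

9/17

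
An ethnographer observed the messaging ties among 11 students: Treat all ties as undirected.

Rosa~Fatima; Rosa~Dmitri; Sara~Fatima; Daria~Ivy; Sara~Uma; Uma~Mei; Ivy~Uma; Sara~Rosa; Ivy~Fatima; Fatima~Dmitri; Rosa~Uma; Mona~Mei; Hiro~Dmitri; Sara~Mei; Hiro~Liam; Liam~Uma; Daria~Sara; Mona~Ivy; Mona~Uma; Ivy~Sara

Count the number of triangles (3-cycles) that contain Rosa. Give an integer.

Rosa's neighbors: Dmitri, Fatima, Sara, and Uma.
Neighbor pairs that are themselves tied: Rosa–Dmitri–Fatima; Rosa–Fatima–Sara; Rosa–Sara–Uma. Each forms one triangle with Rosa, for 3 in total.

3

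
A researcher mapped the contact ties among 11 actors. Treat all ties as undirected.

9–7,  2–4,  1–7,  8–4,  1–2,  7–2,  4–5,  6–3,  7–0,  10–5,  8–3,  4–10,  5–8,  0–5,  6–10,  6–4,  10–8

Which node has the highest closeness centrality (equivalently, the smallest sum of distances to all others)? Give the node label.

4

Farness (sum of distances to all others) for each node — 0:20, 1:24, 2:18, 3:27, 4:16, 5:18, 6:22, 7:21, 8:20, 9:30, 10:20.
The smallest farness is 16, for 4, so 4 has the highest closeness.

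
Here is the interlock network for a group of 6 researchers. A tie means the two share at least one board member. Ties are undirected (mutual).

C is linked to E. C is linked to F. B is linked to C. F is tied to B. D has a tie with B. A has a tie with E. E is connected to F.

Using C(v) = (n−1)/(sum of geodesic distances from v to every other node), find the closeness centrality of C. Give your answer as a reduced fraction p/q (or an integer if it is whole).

Distances from C: A:2, B:1, D:2, E:1, F:1. Sum = 7.
n = 6, so closeness = 5/7.

5/7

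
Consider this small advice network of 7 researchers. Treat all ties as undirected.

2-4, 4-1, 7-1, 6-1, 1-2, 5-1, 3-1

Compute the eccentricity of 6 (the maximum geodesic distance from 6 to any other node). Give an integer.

Distances from 6: 1:1, 2:2, 3:2, 4:2, 5:2, 7:2.
The largest is 2 (to 2, 7, 5, 4, and 3), so the eccentricity of 6 is 2.

2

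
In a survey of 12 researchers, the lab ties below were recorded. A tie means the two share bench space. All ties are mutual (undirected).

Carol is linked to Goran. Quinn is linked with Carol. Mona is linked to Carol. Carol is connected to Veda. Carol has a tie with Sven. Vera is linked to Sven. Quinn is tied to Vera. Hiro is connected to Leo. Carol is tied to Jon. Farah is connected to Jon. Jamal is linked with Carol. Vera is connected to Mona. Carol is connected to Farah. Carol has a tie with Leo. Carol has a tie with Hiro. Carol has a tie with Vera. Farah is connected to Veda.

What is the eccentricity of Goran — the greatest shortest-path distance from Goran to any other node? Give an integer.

Distances from Goran: Carol:1, Farah:2, Hiro:2, Jamal:2, Jon:2, Leo:2, Mona:2, Quinn:2, Sven:2, Veda:2, Vera:2.
The largest is 2 (to Veda, Jamal, Hiro, Vera, Leo, Farah, Jon, Sven, Quinn, and Mona), so the eccentricity of Goran is 2.

2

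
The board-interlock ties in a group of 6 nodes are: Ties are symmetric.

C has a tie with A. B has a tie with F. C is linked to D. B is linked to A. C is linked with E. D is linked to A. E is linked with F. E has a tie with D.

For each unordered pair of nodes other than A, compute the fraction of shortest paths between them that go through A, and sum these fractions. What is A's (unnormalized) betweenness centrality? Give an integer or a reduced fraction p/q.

Pairs whose geodesics pass through A — D–B: 1; C–B: 1.
All other pairs contribute 0.
Summing the contributions gives betweenness(A) = 2.

2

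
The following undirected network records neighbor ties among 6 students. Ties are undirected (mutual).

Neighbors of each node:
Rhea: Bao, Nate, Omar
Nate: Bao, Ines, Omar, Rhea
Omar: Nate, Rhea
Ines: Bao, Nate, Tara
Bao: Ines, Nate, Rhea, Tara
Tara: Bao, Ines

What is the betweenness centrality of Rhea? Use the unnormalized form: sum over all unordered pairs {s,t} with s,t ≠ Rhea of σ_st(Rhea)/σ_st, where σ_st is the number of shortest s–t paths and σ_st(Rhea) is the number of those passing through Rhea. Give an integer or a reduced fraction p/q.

5/6

Pairs whose geodesics pass through Rhea — Tara–Omar: 1/3; Bao–Omar: 1/2.
All other pairs contribute 0.
Summing the contributions gives betweenness(Rhea) = 5/6.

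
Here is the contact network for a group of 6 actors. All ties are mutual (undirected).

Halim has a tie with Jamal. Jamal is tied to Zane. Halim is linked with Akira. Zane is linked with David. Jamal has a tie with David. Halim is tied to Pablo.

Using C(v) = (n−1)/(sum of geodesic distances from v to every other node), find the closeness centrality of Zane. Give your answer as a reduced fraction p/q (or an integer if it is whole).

Distances from Zane: Akira:3, David:1, Halim:2, Jamal:1, Pablo:3. Sum = 10.
n = 6, so closeness = 5/10 = 1/2.

1/2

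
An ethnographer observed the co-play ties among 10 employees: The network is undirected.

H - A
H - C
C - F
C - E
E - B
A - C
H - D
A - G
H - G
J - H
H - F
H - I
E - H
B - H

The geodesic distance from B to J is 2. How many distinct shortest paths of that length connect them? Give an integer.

The shortest distance is 2, and the only length-2 path is B–H–J. So there is exactly 1 shortest path.

1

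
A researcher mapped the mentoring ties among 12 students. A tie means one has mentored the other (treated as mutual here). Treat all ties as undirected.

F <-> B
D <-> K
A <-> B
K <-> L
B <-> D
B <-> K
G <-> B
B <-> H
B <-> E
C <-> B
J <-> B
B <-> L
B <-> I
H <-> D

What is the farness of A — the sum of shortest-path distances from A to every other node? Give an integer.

Distances from A: B:1, C:2, D:2, E:2, F:2, G:2, H:2, I:2, J:2, K:2, L:2.
Sum = 1 + 2 + 2 + 2 + 2 + 2 + 2 + 2 + 2 + 2 + 2 = 21.

21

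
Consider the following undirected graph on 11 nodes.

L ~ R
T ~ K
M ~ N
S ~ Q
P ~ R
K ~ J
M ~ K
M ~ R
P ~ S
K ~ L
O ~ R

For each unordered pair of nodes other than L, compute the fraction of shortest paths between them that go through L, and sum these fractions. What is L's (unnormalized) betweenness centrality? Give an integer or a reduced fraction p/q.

Pairs whose geodesics pass through L — O–J: 1/2; O–T: 1/2; O–K: 1/2; J–Q: 1/2; J–R: 1/2; J–P: 1/2; J–S: 1/2; Q–T: 1/2; Q–K: 1/2; R–T: 1/2; R–K: 1/2; P–T: 1/2; P–K: 1/2; T–S: 1/2 … (+1 more pairs).
All other pairs contribute 0.
Summing the contributions gives betweenness(L) = 15/2.

15/2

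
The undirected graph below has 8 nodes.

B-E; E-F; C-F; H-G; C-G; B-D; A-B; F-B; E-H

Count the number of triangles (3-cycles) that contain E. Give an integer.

E's neighbors: B, F, and H.
Neighbor pairs that are themselves tied: E–B–F. Each forms one triangle with E, for 1 in total.

1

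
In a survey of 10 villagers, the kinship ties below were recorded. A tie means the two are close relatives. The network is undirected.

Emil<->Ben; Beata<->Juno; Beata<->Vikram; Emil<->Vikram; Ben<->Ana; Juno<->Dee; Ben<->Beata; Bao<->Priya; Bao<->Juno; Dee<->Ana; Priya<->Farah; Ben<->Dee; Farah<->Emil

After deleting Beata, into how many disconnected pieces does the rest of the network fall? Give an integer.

1

Beata's neighbors (Ben, Juno, and Vikram) remain reachable from one another through other ties, so the rest of the network stays in one piece.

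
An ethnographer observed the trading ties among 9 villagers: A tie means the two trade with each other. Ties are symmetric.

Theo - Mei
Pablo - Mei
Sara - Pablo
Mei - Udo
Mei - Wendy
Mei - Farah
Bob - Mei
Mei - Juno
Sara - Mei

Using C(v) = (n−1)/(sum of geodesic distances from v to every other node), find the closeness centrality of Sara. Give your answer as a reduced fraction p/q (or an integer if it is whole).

4/7

Distances from Sara: Bob:2, Farah:2, Juno:2, Mei:1, Pablo:1, Theo:2, Udo:2, Wendy:2. Sum = 14.
n = 9, so closeness = 8/14 = 4/7.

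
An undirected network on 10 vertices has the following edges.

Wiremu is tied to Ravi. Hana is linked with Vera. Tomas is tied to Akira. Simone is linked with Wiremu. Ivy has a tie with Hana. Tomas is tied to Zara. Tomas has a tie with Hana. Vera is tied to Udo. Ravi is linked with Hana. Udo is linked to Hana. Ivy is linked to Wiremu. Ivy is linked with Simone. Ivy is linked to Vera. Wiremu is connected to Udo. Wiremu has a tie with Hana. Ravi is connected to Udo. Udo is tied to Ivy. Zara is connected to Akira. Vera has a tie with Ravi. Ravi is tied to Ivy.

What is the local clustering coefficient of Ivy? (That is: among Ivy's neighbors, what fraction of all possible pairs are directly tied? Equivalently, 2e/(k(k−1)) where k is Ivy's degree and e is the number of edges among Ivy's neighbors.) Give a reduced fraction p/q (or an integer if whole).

2/3

Ivy's neighbors: Hana, Ravi, Simone, Udo, Vera, and Wiremu (k = 6).
Possible neighbor pairs: C(6,2) = 15. Edges among them: Hana–Ravi, Hana–Udo, Hana–Vera, Hana–Wiremu, Ravi–Udo, Ravi–Vera, Ravi–Wiremu, Simone–Wiremu, Udo–Vera, Udo–Wiremu → e = 10.
Clustering(Ivy) = 10/15 = 2/3.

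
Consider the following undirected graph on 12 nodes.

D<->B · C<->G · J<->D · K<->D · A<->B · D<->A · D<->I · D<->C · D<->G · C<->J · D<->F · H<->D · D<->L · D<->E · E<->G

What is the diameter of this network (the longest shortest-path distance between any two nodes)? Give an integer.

2

Eccentricity of each node (its greatest distance to any other): A:2, B:2, C:2, D:1, E:2, F:2, G:2, H:2, I:2, J:2, K:2, L:2.
The maximum eccentricity is 2, realized for instance by the pair L–C via L – D – C. So the diameter is 2.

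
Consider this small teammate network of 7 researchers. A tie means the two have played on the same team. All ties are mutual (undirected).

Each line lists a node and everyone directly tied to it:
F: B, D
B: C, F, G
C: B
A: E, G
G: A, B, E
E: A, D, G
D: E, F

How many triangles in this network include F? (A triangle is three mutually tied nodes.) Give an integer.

F's neighbors are B and D, but none of them are tied to each other, so no triangle contains F.

0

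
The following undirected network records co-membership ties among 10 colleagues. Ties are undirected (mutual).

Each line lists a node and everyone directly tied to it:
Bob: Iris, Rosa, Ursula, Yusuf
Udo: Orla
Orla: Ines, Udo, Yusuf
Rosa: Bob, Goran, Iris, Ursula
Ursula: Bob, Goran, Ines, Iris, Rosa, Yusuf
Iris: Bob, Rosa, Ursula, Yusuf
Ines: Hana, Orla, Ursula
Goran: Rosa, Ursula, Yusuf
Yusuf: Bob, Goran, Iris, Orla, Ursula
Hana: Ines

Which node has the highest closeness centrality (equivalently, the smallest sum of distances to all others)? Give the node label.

Ursula

Farness (sum of distances to all others) for each node — Bob:16, Goran:17, Hana:23, Ines:15, Iris:16, Orla:16, Rosa:18, Udo:24, Ursula:13, Yusuf:14.
The smallest farness is 13, for Ursula, so Ursula has the highest closeness.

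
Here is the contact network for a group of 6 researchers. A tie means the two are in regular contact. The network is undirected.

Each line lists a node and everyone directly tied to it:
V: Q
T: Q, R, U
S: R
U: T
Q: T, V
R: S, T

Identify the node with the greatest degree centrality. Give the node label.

T

Degrees — Q:2, R:2, S:1, T:3, U:1, V:1.
The maximum is 3, attained only by T.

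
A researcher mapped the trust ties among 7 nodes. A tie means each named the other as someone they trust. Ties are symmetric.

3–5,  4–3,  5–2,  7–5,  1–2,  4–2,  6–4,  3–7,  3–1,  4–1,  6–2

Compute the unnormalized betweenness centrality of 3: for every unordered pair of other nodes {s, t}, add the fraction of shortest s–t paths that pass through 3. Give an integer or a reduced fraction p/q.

Pairs whose geodesics pass through 3 — 7–6: 1/2; 7–1: 1; 7–4: 1; 5–1: 1/2; 5–4: 1/2.
All other pairs contribute 0.
Summing the contributions gives betweenness(3) = 7/2.

7/2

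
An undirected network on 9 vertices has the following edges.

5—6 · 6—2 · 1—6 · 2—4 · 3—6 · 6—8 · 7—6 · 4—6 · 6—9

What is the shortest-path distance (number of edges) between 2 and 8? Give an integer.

2

One shortest route is 2 – 6 – 8, which uses 2 edges, and 2 and 8 are not directly tied, so nothing shorter exists. So d(2,8) = 2.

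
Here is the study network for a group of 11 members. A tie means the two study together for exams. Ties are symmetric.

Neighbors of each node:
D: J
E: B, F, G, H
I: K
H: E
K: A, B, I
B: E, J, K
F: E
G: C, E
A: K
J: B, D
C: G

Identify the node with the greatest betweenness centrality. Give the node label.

B

Unnormalized betweenness of each node: A:0, B:31, C:0, D:0, E:29, F:0, G:9, H:0, I:0, J:9, K:17.
B has the largest value, 31, making it the main broker — the node through which the most shortest paths run.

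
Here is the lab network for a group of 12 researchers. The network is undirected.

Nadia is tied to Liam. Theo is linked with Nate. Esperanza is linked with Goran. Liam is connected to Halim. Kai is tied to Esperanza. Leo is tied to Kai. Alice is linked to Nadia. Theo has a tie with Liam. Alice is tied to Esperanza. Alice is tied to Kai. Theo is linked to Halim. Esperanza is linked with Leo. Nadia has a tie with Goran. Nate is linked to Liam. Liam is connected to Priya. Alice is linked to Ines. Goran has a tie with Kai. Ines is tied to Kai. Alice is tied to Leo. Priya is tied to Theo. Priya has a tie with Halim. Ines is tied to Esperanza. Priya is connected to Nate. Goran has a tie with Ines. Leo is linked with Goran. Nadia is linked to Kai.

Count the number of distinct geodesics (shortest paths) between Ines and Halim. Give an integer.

3

The shortest distance is 4. The length-4 paths are: Ines–Kai–Nadia–Liam–Halim; Ines–Goran–Nadia–Liam–Halim; Ines–Alice–Nadia–Liam–Halim.
That gives 3 distinct shortest paths.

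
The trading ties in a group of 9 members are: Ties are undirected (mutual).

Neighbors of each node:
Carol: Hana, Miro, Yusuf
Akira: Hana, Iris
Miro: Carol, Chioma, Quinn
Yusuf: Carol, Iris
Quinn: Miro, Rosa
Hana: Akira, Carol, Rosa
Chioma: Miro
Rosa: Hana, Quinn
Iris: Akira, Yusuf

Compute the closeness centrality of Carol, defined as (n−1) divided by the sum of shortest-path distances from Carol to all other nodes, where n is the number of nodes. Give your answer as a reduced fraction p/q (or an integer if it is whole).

8/13

Distances from Carol: Akira:2, Chioma:2, Hana:1, Iris:2, Miro:1, Quinn:2, Rosa:2, Yusuf:1. Sum = 13.
n = 9, so closeness = 8/13.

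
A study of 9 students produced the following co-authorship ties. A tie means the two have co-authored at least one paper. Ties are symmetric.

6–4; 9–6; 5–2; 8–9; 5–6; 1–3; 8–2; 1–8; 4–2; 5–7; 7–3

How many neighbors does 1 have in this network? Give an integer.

2

1 is directly tied to 3 and 8. That is 2 neighbors, so the degree of 1 is 2.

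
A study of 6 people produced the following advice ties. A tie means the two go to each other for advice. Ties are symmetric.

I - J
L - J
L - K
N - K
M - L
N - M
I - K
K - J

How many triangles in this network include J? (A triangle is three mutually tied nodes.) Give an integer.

J's neighbors: I, K, and L.
Neighbor pairs that are themselves tied: J–I–K; J–K–L. Each forms one triangle with J, for 2 in total.

2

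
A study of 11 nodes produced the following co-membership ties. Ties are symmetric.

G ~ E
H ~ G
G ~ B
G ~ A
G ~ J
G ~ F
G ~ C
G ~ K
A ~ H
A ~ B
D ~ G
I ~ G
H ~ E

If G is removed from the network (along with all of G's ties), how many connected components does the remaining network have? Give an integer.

7

Without G, the remaining ties split the others into: {I}; {A, B, E, H}; {F}; {K}; {C}; {D}; {J}.
That's 7 separate components.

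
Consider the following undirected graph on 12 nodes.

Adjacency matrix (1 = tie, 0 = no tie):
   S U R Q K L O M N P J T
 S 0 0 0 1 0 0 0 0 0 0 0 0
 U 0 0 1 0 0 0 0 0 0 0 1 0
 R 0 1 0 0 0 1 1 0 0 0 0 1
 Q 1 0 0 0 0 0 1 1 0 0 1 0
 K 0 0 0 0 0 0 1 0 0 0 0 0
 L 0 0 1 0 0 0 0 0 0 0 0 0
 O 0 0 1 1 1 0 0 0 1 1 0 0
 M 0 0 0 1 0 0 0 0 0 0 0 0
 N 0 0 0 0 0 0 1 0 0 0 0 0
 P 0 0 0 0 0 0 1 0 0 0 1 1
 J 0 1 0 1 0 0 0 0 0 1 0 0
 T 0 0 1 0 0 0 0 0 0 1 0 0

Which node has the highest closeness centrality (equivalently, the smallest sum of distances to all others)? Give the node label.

Farness (sum of distances to all others) for each node — J:22, K:27, L:30, M:30, N:27, O:17, P:22, Q:20, R:20, S:30, T:27, U:24.
The smallest farness is 17, for O, so O has the highest closeness.

O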